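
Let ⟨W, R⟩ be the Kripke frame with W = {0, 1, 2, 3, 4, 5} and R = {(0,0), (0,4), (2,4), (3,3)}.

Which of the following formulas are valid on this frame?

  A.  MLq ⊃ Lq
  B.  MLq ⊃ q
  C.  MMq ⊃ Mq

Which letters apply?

C

R is not symmetric: 0 R 4 but not 4 R 0.
R is transitive: R is closed under composition.
R is not euclidean: 0 R 4 and 0 R 0 but not 4 R 0.
(A) the dual of axiom 5: valid iff R is euclidean. R is not euclidean — not valid.
(B) MLq ⊃ q is the dual of axiom B; it is valid on a frame exactly when R is symmetric. R is not symmetric, so not valid.
(C) the dual of axiom 4: valid iff R is transitive. R is transitive — valid.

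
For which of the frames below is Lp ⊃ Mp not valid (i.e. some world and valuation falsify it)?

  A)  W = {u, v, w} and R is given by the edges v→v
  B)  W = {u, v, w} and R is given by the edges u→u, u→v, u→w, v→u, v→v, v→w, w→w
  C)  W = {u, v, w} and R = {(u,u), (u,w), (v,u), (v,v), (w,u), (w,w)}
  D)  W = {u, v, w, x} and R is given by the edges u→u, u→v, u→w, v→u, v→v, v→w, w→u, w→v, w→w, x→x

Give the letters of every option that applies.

The schema Lp ⊃ Mp is axiom D; it is valid on a frame iff R is serial.
(A) R is not serial (u has no R-successor), so the schema fails here.
(B) R is serial (every world has an R-successor), so the schema is valid here.
(C) R is serial (every world has an R-successor), so the schema is valid here.
(D) R is serial (every world has an R-successor), so the schema is valid here.

A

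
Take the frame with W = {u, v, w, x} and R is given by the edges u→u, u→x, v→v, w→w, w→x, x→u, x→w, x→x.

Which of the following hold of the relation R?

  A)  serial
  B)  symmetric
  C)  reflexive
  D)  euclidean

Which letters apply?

(A) serial: every world has an R-successor.
(B) symmetric: every R-edge is matched by its reverse.
(C) reflexive: each world relates to itself.
(D) not euclidean: x R u and x R w but not u R w.

A, B, C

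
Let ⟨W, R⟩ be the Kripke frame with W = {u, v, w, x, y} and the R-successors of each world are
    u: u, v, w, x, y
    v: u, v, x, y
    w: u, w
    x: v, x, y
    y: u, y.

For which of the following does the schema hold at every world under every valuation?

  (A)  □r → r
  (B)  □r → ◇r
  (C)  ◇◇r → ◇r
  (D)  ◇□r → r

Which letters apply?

A, B

R is reflexive: each world relates to itself.
R is not symmetric: u R x but not x R u.
R is not transitive: v R u and u R w but not v R w.
R is serial: every world has an R-successor.
(A) □r → r (axiom T) characterises the reflexive frames. R is reflexive — valid.
(B) □r → ◇r is axiom D, which corresponds to seriality. R is serial — valid.
(C) the dual of axiom 4: valid iff R is transitive. R is not transitive — not valid.
(D) ◇□r → r is the dual of axiom B, which corresponds to symmetry. R is not symmetric — not valid.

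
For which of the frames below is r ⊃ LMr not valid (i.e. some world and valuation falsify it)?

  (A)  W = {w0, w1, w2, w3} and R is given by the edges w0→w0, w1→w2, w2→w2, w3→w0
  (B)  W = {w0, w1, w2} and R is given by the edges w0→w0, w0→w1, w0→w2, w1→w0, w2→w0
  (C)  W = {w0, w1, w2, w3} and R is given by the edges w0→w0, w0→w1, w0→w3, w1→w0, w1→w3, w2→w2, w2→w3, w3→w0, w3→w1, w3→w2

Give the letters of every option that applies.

The schema r ⊃ LMr is axiom B; it is valid on a frame iff R is symmetric.
(A) R is not symmetric (w1 R w2 but not w2 R w1), so the schema fails here.
(B) R is symmetric (every R-edge is matched by its reverse), so the schema is valid here.
(C) R is symmetric (every R-edge is matched by its reverse), so the schema is valid here.

A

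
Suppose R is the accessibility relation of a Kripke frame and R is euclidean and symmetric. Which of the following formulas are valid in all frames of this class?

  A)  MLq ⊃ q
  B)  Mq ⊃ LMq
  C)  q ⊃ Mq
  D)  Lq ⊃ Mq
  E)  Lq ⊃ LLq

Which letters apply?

A symmetric euclidean relation is transitive (uRv and vRw give vRu by symmetry, then uRw by the euclidean condition, applied at v).
(A) MLq ⊃ q is the dual of axiom B, which corresponds to symmetry. Every such R is symmetric — valid.
(B) axiom 5: valid iff R is euclidean. Every such R is euclidean — valid.
(C) q ⊃ Mq is the dual of axiom T; it is valid on a frame exactly when R is reflexive. Such an R need not be reflexive, so not valid.
(D) axiom D: valid iff R is serial. Such an R need not be serial — not valid.
(E) Lq ⊃ LLq (axiom 4) characterises the transitive frames. Every such R is transitive — valid.

A, B, E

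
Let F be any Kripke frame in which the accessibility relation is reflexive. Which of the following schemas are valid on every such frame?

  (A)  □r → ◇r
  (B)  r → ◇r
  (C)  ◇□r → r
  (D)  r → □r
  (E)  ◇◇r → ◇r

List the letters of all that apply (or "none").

A reflexive relation is serial.
(A) □r → ◇r is axiom D, which corresponds to seriality. Every such R is serial — valid.
(B) r → ◇r (the dual of axiom T) characterises the reflexive frames. Every such R is reflexive — valid.
(C) ◇□r → r is the dual of axiom B; it is valid on a frame exactly when R is symmetric. Such an R need not be symmetric, so not valid.
(D) r → □r (equivalent to ◇p→p) corresponds to R being a subset of the identity. Such an R need not be a subset of the identity, so not valid.
(E) the dual of axiom 4: valid iff R is transitive. Such an R need not be transitive — not valid.

A, B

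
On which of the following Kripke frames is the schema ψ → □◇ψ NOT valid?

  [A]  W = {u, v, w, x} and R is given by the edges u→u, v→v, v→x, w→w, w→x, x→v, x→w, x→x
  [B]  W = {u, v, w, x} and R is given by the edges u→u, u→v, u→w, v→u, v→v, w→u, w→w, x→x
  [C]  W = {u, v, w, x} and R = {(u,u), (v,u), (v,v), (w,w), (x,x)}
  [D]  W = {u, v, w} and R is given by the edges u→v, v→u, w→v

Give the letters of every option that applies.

C, D

The schema ψ → □◇ψ is axiom B; it is valid on a frame iff R is symmetric.
(A) R is symmetric (every R-edge is matched by its reverse), so the schema is valid here.
(B) R is symmetric (every R-edge is matched by its reverse), so the schema is valid here.
(C) R is not symmetric (v R u but not u R v), so the schema fails here.
(D) R is not symmetric (w R v but not v R w), so the schema fails here.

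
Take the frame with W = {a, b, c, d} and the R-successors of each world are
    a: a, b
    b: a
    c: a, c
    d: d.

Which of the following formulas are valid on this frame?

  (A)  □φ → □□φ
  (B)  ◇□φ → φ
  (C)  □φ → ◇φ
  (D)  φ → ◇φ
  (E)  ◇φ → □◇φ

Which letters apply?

R is not reflexive: not b R b.
R is not symmetric: c R a but not a R c.
R is not transitive: b R a and a R b but not b R b.
R is not euclidean: c R a and c R c but not a R c.
R is serial: every world has an R-successor.
(A) axiom 4: valid iff R is transitive. R is not transitive — not valid.
(B) ◇□φ → φ (the dual of axiom B) characterises the symmetric frames. R is not symmetric — not valid.
(C) □φ → ◇φ (axiom D) characterises the serial frames. R is serial — valid.
(D) the dual of axiom T: valid iff R is reflexive. R is not reflexive — not valid.
(E) ◇φ → □◇φ is axiom 5; it is valid on a frame exactly when R is euclidean. R is not euclidean, so not valid.

C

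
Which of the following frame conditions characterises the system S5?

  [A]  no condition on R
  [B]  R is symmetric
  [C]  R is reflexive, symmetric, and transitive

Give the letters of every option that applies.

(A) this class determines K, not S5.
(B) this class determines KB, not S5.
(C) S5 is sound and complete for exactly this class.

C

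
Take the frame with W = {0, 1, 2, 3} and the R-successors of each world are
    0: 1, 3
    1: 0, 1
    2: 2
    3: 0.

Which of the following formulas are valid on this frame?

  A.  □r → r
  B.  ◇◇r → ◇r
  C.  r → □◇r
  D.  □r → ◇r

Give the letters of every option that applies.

C, D

R is not reflexive: not 0 R 0.
R is symmetric: every R-edge is matched by its reverse.
R is not transitive: 0 R 1 and 1 R 0 but not 0 R 0.
R is serial: every world has an R-successor.
(A) axiom T: valid iff R is reflexive. R is not reflexive — not valid.
(B) ◇◇r → ◇r is the dual of axiom 4; it is valid on a frame exactly when R is transitive. R is not transitive, so not valid.
(C) r → □◇r is axiom B; it is valid on a frame exactly when R is symmetric. R is symmetric, so valid.
(D) axiom D: valid iff R is serial. R is serial — valid.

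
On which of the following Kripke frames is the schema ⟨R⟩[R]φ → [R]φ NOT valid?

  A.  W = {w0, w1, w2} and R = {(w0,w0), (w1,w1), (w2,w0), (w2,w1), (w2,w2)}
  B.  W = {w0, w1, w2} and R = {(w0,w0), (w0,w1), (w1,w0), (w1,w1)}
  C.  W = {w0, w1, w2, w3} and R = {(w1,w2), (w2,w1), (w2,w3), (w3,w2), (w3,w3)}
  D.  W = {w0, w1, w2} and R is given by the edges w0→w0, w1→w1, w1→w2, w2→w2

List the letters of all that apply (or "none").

A, C, D

The schema ⟨R⟩[R]φ → [R]φ is the dual of axiom 5; it is valid on a frame iff R is euclidean.
(A) R is not euclidean (w2 R w0 and w2 R w1 but not w0 R w1), so the schema fails here.
(B) R is euclidean (any two R-successors of the same world are R-related), so the schema is valid here.
(C) R is not euclidean (w2 R w1 and w2 R w3 but not w1 R w3), so the schema fails here.
(D) R is not euclidean (w1 R w2 and w1 R w1 but not w2 R w1), so the schema fails here.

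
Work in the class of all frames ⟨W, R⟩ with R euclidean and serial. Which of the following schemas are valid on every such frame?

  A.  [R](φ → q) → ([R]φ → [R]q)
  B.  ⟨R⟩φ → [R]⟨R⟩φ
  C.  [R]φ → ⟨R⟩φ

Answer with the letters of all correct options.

A, B, C

(A) [R](φ → q) → ([R]φ → [R]q) is axiom K, valid on every Kripke frame — valid.
(B) ⟨R⟩φ → [R]⟨R⟩φ is axiom 5, which corresponds to the euclidean property. Every such R is euclidean — valid.
(C) [R]φ → ⟨R⟩φ (axiom D) characterises the serial frames. Every such R is serial — valid.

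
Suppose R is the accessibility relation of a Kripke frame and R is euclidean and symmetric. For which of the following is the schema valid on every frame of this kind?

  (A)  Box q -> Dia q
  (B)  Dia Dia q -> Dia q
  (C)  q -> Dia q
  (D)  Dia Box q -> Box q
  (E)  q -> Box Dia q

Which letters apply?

A symmetric euclidean relation is transitive (uRv and vRw give vRu by symmetry, then uRw by the euclidean condition, applied at v).
(A) Box q -> Dia q is axiom D; it is valid on a frame exactly when R is serial. Such an R need not be serial, so not valid.
(B) Dia Dia q -> Dia q is the dual of axiom 4, which corresponds to transitivity. Every such R is transitive — valid.
(C) q -> Dia q is the dual of axiom T, which corresponds to reflexivity. Such an R need not be reflexive — not valid.
(D) Dia Box q -> Box q (the dual of axiom 5) characterises the euclidean frames. Every such R is euclidean — valid.
(E) q -> Box Dia q is axiom B; it is valid on a frame exactly when R is symmetric. Every such R is symmetric, so valid.

B, D, E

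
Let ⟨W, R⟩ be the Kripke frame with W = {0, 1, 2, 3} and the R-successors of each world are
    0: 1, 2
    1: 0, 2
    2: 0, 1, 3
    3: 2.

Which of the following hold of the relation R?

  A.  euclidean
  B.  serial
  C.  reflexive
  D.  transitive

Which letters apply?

B

(A) not euclidean: 2 R 0 and 2 R 3 but not 0 R 3.
(B) serial: every world has an R-successor.
(C) not reflexive: not 0 R 0.
(D) not transitive: 0 R 1 and 1 R 0 but not 0 R 0.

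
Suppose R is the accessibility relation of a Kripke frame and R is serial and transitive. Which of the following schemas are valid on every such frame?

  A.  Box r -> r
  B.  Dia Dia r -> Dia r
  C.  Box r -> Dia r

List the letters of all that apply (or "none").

(A) axiom T: valid iff R is reflexive. Such an R need not be reflexive — not valid.
(B) the dual of axiom 4: valid iff R is transitive. Every such R is transitive — valid.
(C) Box r -> Dia r is axiom D, which corresponds to seriality. Every such R is serial — valid.

B, C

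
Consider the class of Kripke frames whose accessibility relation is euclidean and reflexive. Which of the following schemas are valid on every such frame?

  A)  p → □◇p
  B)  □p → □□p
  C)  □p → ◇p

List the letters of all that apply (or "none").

A, B, C

A reflexive euclidean relation is also symmetric (from wRw and wRv the euclidean condition gives vRw) and hence transitive; it is an equivalence relation.
(A) p → □◇p is axiom B; it is valid on a frame exactly when R is symmetric. Every such R is symmetric, so valid.
(B) □p → □□p is axiom 4; it is valid on a frame exactly when R is transitive. Every such R is transitive, so valid.
(C) axiom D: valid iff R is serial. Every such R is serial — valid.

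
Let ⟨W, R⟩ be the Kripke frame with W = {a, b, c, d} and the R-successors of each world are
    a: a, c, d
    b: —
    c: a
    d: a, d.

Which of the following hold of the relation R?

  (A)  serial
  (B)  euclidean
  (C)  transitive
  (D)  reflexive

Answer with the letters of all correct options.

none

(A) not serial: b has no R-successor.
(B) not euclidean: a R c and a R d but not c R d.
(C) not transitive: c R a and a R c but not c R c.
(D) not reflexive: not b R b.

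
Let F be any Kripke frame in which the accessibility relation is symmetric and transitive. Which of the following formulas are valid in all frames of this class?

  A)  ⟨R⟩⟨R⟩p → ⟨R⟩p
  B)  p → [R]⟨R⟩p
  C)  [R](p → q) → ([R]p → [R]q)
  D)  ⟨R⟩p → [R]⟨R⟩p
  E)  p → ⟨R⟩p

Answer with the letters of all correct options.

A, B, C, D

A symmetric transitive relation is euclidean (uRv and uRw give vRu by symmetry, then vRw by transitivity).
(A) ⟨R⟩⟨R⟩p → ⟨R⟩p is the dual of axiom 4, which corresponds to transitivity. Every such R is transitive — valid.
(B) p → [R]⟨R⟩p is axiom B, which corresponds to symmetry. Every such R is symmetric — valid.
(C) [R](p → q) → ([R]p → [R]q) is the K axiom; it holds on all frames — valid.
(D) ⟨R⟩p → [R]⟨R⟩p (axiom 5) characterises the euclidean frames. Every such R is euclidean — valid.
(E) p → ⟨R⟩p (the dual of axiom T) characterises the reflexive frames. Such an R need not be reflexive — not valid.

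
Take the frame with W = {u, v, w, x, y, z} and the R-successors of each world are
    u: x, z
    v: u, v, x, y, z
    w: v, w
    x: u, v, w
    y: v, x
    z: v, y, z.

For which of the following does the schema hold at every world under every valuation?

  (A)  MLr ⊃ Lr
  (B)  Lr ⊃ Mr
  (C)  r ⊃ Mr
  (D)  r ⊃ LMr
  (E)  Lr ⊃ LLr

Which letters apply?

B

R is not reflexive: not u R u.
R is not symmetric: u R z but not z R u.
R is not transitive: u R x and x R u but not u R u.
R is not euclidean: u R x and u R z but not x R z.
R is serial: every world has an R-successor.
(A) the dual of axiom 5: valid iff R is euclidean. R is not euclidean — not valid.
(B) Lr ⊃ Mr (axiom D) characterises the serial frames. R is serial — valid.
(C) r ⊃ Mr is the dual of axiom T; it is valid on a frame exactly when R is reflexive. R is not reflexive, so not valid.
(D) axiom B: valid iff R is symmetric. R is not symmetric — not valid.
(E) Lr ⊃ LLr (axiom 4) characterises the transitive frames. R is not transitive — not valid.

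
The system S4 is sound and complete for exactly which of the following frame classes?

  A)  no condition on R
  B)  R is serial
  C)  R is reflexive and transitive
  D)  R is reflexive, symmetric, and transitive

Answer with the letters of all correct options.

C

(A) this class determines K, not S4.
(B) this class determines D, not S4.
(C) S4 is sound and complete for exactly this class.
(D) this class determines S5, not S4.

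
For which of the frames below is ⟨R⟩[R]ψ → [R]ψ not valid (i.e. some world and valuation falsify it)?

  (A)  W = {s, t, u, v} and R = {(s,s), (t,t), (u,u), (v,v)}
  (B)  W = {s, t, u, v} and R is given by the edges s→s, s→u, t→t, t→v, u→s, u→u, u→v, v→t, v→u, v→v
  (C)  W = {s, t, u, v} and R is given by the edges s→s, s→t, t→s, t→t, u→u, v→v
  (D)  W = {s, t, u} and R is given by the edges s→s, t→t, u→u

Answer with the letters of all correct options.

B

The schema ⟨R⟩[R]ψ → [R]ψ is the dual of axiom 5; it is valid on a frame iff R is euclidean.
(A) R is euclidean (any two R-successors of the same world are R-related), so the schema is valid here.
(B) R is not euclidean (u R s and u R v but not s R v), so the schema fails here.
(C) R is euclidean (any two R-successors of the same world are R-related), so the schema is valid here.
(D) R is euclidean (any two R-successors of the same world are R-related), so the schema is valid here.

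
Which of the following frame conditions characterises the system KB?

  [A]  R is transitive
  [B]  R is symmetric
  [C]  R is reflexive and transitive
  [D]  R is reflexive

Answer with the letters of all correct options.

(A) this class determines K4, not KB.
(B) KB is sound and complete for exactly this class.
(C) this class determines S4, not KB.
(D) this class determines T (= KT), not KB.

B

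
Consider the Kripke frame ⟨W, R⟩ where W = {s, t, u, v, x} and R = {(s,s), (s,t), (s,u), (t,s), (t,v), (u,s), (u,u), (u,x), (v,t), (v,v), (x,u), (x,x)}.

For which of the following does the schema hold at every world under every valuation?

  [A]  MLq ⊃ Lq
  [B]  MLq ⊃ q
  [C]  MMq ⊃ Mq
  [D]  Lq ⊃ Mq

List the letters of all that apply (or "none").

B, D

R is symmetric: every R-edge is matched by its reverse.
R is not transitive: s R t and t R v but not s R v.
R is not euclidean: s R t and s R u but not t R u.
R is serial: every world has an R-successor.
(A) MLq ⊃ Lq (the dual of axiom 5) characterises the euclidean frames. R is not euclidean — not valid.
(B) MLq ⊃ q (the dual of axiom B) characterises the symmetric frames. R is symmetric — valid.
(C) the dual of axiom 4: valid iff R is transitive. R is not transitive — not valid.
(D) axiom D: valid iff R is serial. R is serial — valid.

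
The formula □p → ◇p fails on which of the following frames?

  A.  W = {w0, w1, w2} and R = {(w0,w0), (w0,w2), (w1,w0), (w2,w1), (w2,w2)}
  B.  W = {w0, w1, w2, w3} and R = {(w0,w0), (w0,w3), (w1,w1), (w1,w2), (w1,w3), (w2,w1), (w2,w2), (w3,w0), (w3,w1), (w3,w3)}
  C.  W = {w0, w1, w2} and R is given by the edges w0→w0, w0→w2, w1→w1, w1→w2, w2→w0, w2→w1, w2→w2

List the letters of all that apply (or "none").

none

The schema □p → ◇p is axiom D; it is valid on a frame iff R is serial.
(A) R is serial (every world has an R-successor), so the schema is valid here.
(B) R is serial (every world has an R-successor), so the schema is valid here.
(C) R is serial (every world has an R-successor), so the schema is valid here.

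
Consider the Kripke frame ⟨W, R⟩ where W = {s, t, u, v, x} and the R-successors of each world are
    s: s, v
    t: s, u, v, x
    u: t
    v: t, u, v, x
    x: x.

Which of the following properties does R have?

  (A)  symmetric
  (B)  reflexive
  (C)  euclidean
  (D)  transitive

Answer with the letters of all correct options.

none

(A) not symmetric: s R v but not v R s.
(B) not reflexive: not t R t.
(C) not euclidean: s R v and s R s but not v R s.
(D) not transitive: s R v and v R t but not s R t.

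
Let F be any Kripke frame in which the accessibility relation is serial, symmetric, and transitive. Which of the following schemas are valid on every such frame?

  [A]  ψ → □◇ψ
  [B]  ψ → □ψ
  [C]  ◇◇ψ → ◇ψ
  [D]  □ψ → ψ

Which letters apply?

A, C, D

A serial symmetric transitive relation is reflexive (take any v with uRv; symmetry gives vRu and transitivity gives uRu), hence an equivalence relation.
(A) ψ → □◇ψ is axiom B, which corresponds to symmetry. Every such R is symmetric — valid.
(B) ψ → □ψ is valid only on frames where every R-edge is a self-loop. Such an R need not be a subset of the identity — not valid.
(C) the dual of axiom 4: valid iff R is transitive. Every such R is transitive — valid.
(D) □ψ → ψ is axiom T, which corresponds to reflexivity. Every such R is reflexive — valid.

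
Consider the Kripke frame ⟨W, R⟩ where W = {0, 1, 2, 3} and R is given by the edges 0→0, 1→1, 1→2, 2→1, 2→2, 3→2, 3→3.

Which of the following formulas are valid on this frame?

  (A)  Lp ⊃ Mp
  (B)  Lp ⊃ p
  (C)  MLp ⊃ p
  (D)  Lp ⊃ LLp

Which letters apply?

A, B

R is reflexive: each world relates to itself.
R is not symmetric: 3 R 2 but not 2 R 3.
R is not transitive: 3 R 2 and 2 R 1 but not 3 R 1.
R is serial: every world has an R-successor.
(A) Lp ⊃ Mp is axiom D; it is valid on a frame exactly when R is serial. R is serial, so valid.
(B) Lp ⊃ p (axiom T) characterises the reflexive frames. R is reflexive — valid.
(C) MLp ⊃ p is the dual of axiom B, which corresponds to symmetry. R is not symmetric — not valid.
(D) Lp ⊃ LLp is axiom 4, which corresponds to transitivity. R is not transitive — not valid.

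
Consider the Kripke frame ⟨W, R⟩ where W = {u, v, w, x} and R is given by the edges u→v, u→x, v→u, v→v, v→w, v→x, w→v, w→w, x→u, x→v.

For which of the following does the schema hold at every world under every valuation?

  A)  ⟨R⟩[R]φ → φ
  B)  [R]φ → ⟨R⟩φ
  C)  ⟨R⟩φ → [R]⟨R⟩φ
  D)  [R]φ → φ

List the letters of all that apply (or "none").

R is not reflexive: not u R u.
R is symmetric: every R-edge is matched by its reverse.
R is not euclidean: v R u and v R w but not u R w.
R is serial: every world has an R-successor.
(A) ⟨R⟩[R]φ → φ is the dual of axiom B, which corresponds to symmetry. R is symmetric — valid.
(B) [R]φ → ⟨R⟩φ is axiom D, which corresponds to seriality. R is serial — valid.
(C) ⟨R⟩φ → [R]⟨R⟩φ (axiom 5) characterises the euclidean frames. R is not euclidean — not valid.
(D) axiom T: valid iff R is reflexive. R is not reflexive — not valid.

A, B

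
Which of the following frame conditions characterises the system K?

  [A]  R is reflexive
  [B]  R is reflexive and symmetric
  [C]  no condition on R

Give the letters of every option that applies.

C

(A) this class determines T (= KT), not K.
(B) this class determines B (= KTB), not K.
(C) K is sound and complete for exactly this class.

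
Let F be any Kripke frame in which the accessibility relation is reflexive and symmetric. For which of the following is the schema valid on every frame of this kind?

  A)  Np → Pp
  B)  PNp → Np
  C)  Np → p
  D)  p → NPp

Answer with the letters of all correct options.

A, C, D

Reflexive relations are serial.
(A) Np → Pp is axiom D; it is valid on a frame exactly when R is serial. Every such R is serial, so valid.
(B) PNp → Np is the dual of axiom 5; it is valid on a frame exactly when R is euclidean. Such an R need not be euclidean, so not valid.
(C) axiom T: valid iff R is reflexive. Every such R is reflexive — valid.
(D) p → NPp (axiom B) characterises the symmetric frames. Every such R is symmetric — valid.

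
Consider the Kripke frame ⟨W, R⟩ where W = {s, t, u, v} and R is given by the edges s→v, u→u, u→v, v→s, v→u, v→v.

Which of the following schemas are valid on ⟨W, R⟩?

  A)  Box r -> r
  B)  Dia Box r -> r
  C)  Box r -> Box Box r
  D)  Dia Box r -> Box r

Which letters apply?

R is not reflexive: not s R s.
R is symmetric: every R-edge is matched by its reverse.
R is not transitive: s R v and v R s but not s R s.
R is not euclidean: v R s and v R u but not s R u.
(A) axiom T: valid iff R is reflexive. R is not reflexive — not valid.
(B) Dia Box r -> r (the dual of axiom B) characterises the symmetric frames. R is symmetric — valid.
(C) Box r -> Box Box r is axiom 4, which corresponds to transitivity. R is not transitive — not valid.
(D) Dia Box r -> Box r is the dual of axiom 5; it is valid on a frame exactly when R is euclidean. R is not euclidean, so not valid.

B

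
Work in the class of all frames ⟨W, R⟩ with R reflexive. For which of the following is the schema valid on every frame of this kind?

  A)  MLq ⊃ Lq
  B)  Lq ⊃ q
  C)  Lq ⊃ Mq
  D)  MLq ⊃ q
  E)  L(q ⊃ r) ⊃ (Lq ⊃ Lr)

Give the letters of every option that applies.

B, C, E

A reflexive relation is serial.
(A) MLq ⊃ Lq (the dual of axiom 5) characterises the euclidean frames. Such an R need not be euclidean — not valid.
(B) axiom T: valid iff R is reflexive. Every such R is reflexive — valid.
(C) Lq ⊃ Mq is axiom D, which corresponds to seriality. Every such R is serial — valid.
(D) the dual of axiom B: valid iff R is symmetric. Such an R need not be symmetric — not valid.
(E) L(q ⊃ r) ⊃ (Lq ⊃ Lr) is axiom K, valid on every Kripke frame — valid.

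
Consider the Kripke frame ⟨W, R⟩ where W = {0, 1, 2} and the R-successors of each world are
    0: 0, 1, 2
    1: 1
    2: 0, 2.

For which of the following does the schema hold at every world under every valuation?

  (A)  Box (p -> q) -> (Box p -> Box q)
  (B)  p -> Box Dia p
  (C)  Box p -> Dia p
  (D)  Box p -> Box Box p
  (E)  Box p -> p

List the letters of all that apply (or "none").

R is reflexive: each world relates to itself.
R is not symmetric: 0 R 1 but not 1 R 0.
R is not transitive: 2 R 0 and 0 R 1 but not 2 R 1.
R is serial: every world has an R-successor.
(A) Box (p -> q) -> (Box p -> Box q) is the K axiom; it holds on all frames — valid.
(B) p -> Box Dia p is axiom B, which corresponds to symmetry. R is not symmetric — not valid.
(C) Box p -> Dia p is axiom D; it is valid on a frame exactly when R is serial. R is serial, so valid.
(D) Box p -> Box Box p is axiom 4, which corresponds to transitivity. R is not transitive — not valid.
(E) axiom T: valid iff R is reflexive. R is reflexive — valid.

A, C, E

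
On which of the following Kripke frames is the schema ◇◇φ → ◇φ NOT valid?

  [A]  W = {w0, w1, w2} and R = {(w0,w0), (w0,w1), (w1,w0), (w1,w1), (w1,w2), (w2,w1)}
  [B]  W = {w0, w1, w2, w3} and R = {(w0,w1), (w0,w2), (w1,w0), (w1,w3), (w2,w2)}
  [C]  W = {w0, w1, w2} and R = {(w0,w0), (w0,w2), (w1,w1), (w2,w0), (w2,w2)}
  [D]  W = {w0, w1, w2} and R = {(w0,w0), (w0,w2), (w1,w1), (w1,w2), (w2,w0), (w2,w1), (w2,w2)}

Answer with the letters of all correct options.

The schema ◇◇φ → ◇φ is the dual of axiom 4; it is valid on a frame iff R is transitive.
(A) R is not transitive (w0 R w1 and w1 R w2 but not w0 R w2), so the schema fails here.
(B) R is not transitive (w0 R w1 and w1 R w0 but not w0 R w0), so the schema fails here.
(C) R is transitive (R is closed under composition), so the schema is valid here.
(D) R is not transitive (w0 R w2 and w2 R w1 but not w0 R w1), so the schema fails here.

A, B, D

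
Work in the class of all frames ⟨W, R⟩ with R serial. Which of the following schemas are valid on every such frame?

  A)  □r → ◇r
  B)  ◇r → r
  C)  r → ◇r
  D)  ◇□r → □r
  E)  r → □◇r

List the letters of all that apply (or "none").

(A) □r → ◇r is axiom D, which corresponds to seriality. Every such R is serial — valid.
(B) ◇r → r is the converse of T; it holds exactly when R ⊆ identity. Such an R need not be a subset of the identity — not valid.
(C) r → ◇r is the dual of axiom T, which corresponds to reflexivity. Such an R need not be reflexive — not valid.
(D) ◇□r → □r (the dual of axiom 5) characterises the euclidean frames. Such an R need not be euclidean — not valid.
(E) axiom B: valid iff R is symmetric. Such an R need not be symmetric — not valid.

A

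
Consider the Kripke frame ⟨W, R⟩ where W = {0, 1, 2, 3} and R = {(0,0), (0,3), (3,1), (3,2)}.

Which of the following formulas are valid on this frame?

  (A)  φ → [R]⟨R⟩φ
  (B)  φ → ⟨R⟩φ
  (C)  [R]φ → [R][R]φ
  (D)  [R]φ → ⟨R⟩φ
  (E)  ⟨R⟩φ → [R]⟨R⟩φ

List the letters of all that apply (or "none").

R is not reflexive: not 1 R 1.
R is not symmetric: 0 R 3 but not 3 R 0.
R is not transitive: 0 R 3 and 3 R 1 but not 0 R 1.
R is not euclidean: 0 R 3 and 0 R 0 but not 3 R 0.
R is not serial: 1 has no R-successor.
(A) axiom B: valid iff R is symmetric. R is not symmetric — not valid.
(B) φ → ⟨R⟩φ is the dual of axiom T, which corresponds to reflexivity. R is not reflexive — not valid.
(C) [R]φ → [R][R]φ is axiom 4, which corresponds to transitivity. R is not transitive — not valid.
(D) [R]φ → ⟨R⟩φ is axiom D; it is valid on a frame exactly when R is serial. R is not serial, so not valid.
(E) ⟨R⟩φ → [R]⟨R⟩φ (axiom 5) characterises the euclidean frames. R is not euclidean — not valid.

none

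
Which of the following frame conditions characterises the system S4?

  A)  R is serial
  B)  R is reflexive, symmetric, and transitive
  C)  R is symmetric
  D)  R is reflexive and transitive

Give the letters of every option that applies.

(A) this class determines D, not S4.
(B) this class determines S5, not S4.
(C) this class determines KB, not S4.
(D) S4 is sound and complete for exactly this class.

D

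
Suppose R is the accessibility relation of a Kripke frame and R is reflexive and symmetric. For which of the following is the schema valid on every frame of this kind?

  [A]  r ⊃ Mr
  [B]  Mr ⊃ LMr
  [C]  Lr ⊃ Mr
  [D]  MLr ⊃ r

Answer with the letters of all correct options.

Reflexive relations are serial.
(A) r ⊃ Mr is the dual of axiom T, which corresponds to reflexivity. Every such R is reflexive — valid.
(B) Mr ⊃ LMr (axiom 5) characterises the euclidean frames. Such an R need not be euclidean — not valid.
(C) Lr ⊃ Mr (axiom D) characterises the serial frames. Every such R is serial — valid.
(D) MLr ⊃ r (the dual of axiom B) characterises the symmetric frames. Every such R is symmetric — valid.

A, C, D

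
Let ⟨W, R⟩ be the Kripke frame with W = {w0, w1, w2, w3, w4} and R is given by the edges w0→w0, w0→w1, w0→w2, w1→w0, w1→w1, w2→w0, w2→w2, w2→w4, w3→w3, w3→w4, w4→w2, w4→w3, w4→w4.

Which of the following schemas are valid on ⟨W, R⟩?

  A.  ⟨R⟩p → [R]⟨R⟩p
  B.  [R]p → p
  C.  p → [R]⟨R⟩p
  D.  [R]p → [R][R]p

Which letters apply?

R is reflexive: each world relates to itself.
R is symmetric: every R-edge is matched by its reverse.
R is not transitive: w0 R w2 and w2 R w4 but not w0 R w4.
R is not euclidean: w0 R w1 and w0 R w2 but not w1 R w2.
(A) ⟨R⟩p → [R]⟨R⟩p is axiom 5, which corresponds to the euclidean property. R is not euclidean — not valid.
(B) [R]p → p is axiom T; it is valid on a frame exactly when R is reflexive. R is reflexive, so valid.
(C) p → [R]⟨R⟩p (axiom B) characterises the symmetric frames. R is symmetric — valid.
(D) [R]p → [R][R]p is axiom 4, which corresponds to transitivity. R is not transitive — not valid.

B, C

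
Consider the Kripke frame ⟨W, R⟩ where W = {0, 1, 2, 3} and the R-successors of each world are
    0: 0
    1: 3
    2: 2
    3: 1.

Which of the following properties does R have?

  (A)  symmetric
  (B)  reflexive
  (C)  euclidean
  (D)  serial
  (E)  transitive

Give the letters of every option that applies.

A, D

(A) symmetric: every R-edge is matched by its reverse.
(B) not reflexive: not 1 R 1.
(C) not euclidean: 1 R 3 and 1 R 3 but not 3 R 3.
(D) serial: every world has an R-successor.
(E) not transitive: 1 R 3 and 3 R 1 but not 1 R 1.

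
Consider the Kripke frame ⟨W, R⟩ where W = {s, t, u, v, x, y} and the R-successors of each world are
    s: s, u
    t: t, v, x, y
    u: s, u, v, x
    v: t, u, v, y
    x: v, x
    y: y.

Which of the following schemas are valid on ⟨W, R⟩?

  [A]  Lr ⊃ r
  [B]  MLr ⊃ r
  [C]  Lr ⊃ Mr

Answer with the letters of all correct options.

R is reflexive: each world relates to itself.
R is not symmetric: t R x but not x R t.
R is serial: every world has an R-successor.
(A) axiom T: valid iff R is reflexive. R is reflexive — valid.
(B) MLr ⊃ r (the dual of axiom B) characterises the symmetric frames. R is not symmetric — not valid.
(C) Lr ⊃ Mr is axiom D; it is valid on a frame exactly when R is serial. R is serial, so valid.

A, C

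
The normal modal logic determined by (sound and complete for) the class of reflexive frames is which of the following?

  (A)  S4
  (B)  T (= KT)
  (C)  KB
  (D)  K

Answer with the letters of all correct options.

B

(A) S4 is determined by the class of reflexive and transitive frames.
(B) T (= KT) is determined by exactly this class.
(C) KB is determined by the class of symmetric frames.
(D) K is determined by the class of arbitrary frames.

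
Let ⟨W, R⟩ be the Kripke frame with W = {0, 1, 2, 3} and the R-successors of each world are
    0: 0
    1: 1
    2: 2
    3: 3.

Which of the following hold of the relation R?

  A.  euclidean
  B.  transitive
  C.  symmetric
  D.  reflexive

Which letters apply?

(A) euclidean: any two R-successors of the same world are R-related.
(B) transitive: R is closed under composition.
(C) symmetric: every R-edge is matched by its reverse.
(D) reflexive: each world relates to itself.

A, B, C, D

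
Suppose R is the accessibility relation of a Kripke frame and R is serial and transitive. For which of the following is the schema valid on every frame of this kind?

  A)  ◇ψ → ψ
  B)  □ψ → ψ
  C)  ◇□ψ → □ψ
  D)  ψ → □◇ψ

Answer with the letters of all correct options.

none

(A) ◇ψ → ψ (the converse of T) corresponds to R being a subset of the identity. Such an R need not be a subset of the identity, so not valid.
(B) □ψ → ψ (axiom T) characterises the reflexive frames. Such an R need not be reflexive — not valid.
(C) ◇□ψ → □ψ (the dual of axiom 5) characterises the euclidean frames. Such an R need not be euclidean — not valid.
(D) axiom B: valid iff R is symmetric. Such an R need not be symmetric — not valid.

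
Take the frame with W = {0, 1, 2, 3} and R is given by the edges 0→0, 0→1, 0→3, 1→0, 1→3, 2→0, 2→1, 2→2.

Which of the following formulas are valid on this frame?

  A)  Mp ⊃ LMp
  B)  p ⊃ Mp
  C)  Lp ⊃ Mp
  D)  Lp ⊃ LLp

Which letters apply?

none

R is not reflexive: not 1 R 1.
R is not transitive: 1 R 0 and 0 R 1 but not 1 R 1.
R is not euclidean: 0 R 3 and 0 R 0 but not 3 R 0.
R is not serial: 3 has no R-successor.
(A) axiom 5: valid iff R is euclidean. R is not euclidean — not valid.
(B) p ⊃ Mp is the dual of axiom T; it is valid on a frame exactly when R is reflexive. R is not reflexive, so not valid.
(C) Lp ⊃ Mp is axiom D; it is valid on a frame exactly when R is serial. R is not serial, so not valid.
(D) Lp ⊃ LLp is axiom 4, which corresponds to transitivity. R is not transitive — not valid.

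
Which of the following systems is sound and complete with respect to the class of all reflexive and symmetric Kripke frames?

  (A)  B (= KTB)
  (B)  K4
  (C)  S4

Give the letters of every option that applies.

A

(A) B (= KTB) is determined by exactly this class.
(B) K4 is determined by the class of transitive frames.
(C) S4 is determined by the class of reflexive and transitive frames.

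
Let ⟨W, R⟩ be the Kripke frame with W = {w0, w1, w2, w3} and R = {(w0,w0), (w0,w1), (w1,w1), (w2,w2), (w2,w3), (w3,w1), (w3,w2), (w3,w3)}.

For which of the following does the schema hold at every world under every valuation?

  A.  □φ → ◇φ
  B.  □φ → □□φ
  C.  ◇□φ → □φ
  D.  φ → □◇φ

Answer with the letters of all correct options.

R is not symmetric: w0 R w1 but not w1 R w0.
R is not transitive: w2 R w3 and w3 R w1 but not w2 R w1.
R is not euclidean: w0 R w1 and w0 R w0 but not w1 R w0.
R is serial: every world has an R-successor.
(A) □φ → ◇φ is axiom D; it is valid on a frame exactly when R is serial. R is serial, so valid.
(B) axiom 4: valid iff R is transitive. R is not transitive — not valid.
(C) ◇□φ → □φ is the dual of axiom 5; it is valid on a frame exactly when R is euclidean. R is not euclidean, so not valid.
(D) φ → □◇φ is axiom B, which corresponds to symmetry. R is not symmetric — not valid.

A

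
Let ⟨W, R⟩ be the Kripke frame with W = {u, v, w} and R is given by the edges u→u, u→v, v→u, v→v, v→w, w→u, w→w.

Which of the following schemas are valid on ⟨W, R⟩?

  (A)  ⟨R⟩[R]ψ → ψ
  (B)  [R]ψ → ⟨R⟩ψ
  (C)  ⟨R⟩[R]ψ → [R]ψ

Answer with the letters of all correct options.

R is not symmetric: v R w but not w R v.
R is not euclidean: v R u and v R w but not u R w.
R is serial: every world has an R-successor.
(A) ⟨R⟩[R]ψ → ψ (the dual of axiom B) characterises the symmetric frames. R is not symmetric — not valid.
(B) [R]ψ → ⟨R⟩ψ (axiom D) characterises the serial frames. R is serial — valid.
(C) the dual of axiom 5: valid iff R is euclidean. R is not euclidean — not valid.

B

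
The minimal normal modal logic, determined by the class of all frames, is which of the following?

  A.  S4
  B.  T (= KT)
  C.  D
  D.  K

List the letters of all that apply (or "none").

(A) S4 is determined by the class of reflexive and transitive frames.
(B) T (= KT) is determined by the class of reflexive frames.
(C) D is determined by the class of serial frames.
(D) K is determined by exactly this class.

D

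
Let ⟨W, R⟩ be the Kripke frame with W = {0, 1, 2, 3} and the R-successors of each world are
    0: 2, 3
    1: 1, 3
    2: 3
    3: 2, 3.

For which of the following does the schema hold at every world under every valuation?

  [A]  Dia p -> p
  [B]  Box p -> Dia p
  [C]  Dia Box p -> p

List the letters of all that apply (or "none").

B

R is not symmetric: 0 R 2 but not 2 R 0.
R is serial: every world has an R-successor.
R is not a subset of the identity: 0 R 2 with 0 ≠ 2.
(A) Dia p -> p is valid only on frames where every R-edge is a self-loop. Here R ⊄ identity — not valid.
(B) Box p -> Dia p (axiom D) characterises the serial frames. R is serial — valid.
(C) Dia Box p -> p is the dual of axiom B; it is valid on a frame exactly when R is symmetric. R is not symmetric, so not valid.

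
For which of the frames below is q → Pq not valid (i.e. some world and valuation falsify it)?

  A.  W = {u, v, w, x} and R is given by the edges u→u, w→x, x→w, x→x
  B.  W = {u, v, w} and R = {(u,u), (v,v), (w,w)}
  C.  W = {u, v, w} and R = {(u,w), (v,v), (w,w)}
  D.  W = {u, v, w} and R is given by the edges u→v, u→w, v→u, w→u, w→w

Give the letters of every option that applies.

The schema q → Pq is the dual of axiom T; it is valid on a frame iff R is reflexive.
(A) R is not reflexive (not v R v), so the schema fails here.
(B) R is reflexive (each world relates to itself), so the schema is valid here.
(C) R is not reflexive (not u R u), so the schema fails here.
(D) R is not reflexive (not u R u), so the schema fails here.

A, C, D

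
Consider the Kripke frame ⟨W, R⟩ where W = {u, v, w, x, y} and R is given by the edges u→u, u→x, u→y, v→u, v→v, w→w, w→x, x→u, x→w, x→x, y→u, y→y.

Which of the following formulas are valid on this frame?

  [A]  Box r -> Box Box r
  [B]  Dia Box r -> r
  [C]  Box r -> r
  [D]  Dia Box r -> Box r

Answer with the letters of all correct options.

R is reflexive: each world relates to itself.
R is not symmetric: v R u but not u R v.
R is not transitive: u R x and x R w but not u R w.
R is not euclidean: u R x and u R y but not x R y.
(A) axiom 4: valid iff R is transitive. R is not transitive — not valid.
(B) Dia Box r -> r is the dual of axiom B, which corresponds to symmetry. R is not symmetric — not valid.
(C) Box r -> r is axiom T, which corresponds to reflexivity. R is reflexive — valid.
(D) Dia Box r -> Box r is the dual of axiom 5, which corresponds to the euclidean property. R is not euclidean — not valid.

C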